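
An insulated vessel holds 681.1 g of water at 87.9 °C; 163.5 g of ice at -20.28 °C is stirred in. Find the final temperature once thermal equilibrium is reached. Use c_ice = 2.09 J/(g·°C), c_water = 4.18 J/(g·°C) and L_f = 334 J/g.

Taking heat into each body as positive, Σ m c ΔT = 0:
ice -20.28→0 °C: 163.5·2.09·20.28 = 6930
  fusion: m_ice L_f = 163.5·334 = 54609
  warm the meltwater: 683.43 T
  water: 2847(T − 87.9)
3530.4 T = 250251 − 61539 = 188712
T ≈ 53.45 °C — above 0 °C, consistent with complete melting.

T_f ≈ 53.5 °C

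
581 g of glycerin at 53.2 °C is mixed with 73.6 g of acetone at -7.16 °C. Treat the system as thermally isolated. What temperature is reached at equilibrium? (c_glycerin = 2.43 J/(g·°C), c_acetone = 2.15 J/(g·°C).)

Setting the total heat transfer to zero:
581×2.43×(T − 53.2) + 73.6×2.15×(T − (-7.16)) = 0
1411.8(T − 53.2) + 158.24(T − (-7.16)) = 0
1570.1 T = 73976
T = 73976 / 1570.1 = 47.1 °C

T_f ≈ 47.1 °C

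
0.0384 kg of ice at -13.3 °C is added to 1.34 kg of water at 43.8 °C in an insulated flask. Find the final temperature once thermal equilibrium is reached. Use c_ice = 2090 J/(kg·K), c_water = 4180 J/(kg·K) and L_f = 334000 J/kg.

T_f ≈ 40.2 °C

Taking heat into each body as positive, Σ m c ΔT = 0:
ice -13.3→0 °C: 0.0384×2090×13.3 = 1067.4
  melt ice: 0.0384×334000 = 12826
  meltwater 0→T: 0.0384×4180×T = 160.51 T
  water: 5601.2(T − 43.8)
5761.7 T = 245333 − 13893 = 231440
T ≈ 40.17 °C (positive, so assuming full melt was valid).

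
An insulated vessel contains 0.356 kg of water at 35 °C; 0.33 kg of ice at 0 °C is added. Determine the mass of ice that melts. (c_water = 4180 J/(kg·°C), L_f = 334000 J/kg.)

Cooling the water to 0 °C releases 0.356×4180×35 = 52083 J.
To melt every bit of ice: 0.33×334000 = 110220 J.
52083 J < 110220 J, so only part of the ice melts and the system sits at 0 °C.
m_melted×334000 = 52083  ⇒  m_melted ≈ 0.1559 kg.

m_melted ≈ 0.156 kg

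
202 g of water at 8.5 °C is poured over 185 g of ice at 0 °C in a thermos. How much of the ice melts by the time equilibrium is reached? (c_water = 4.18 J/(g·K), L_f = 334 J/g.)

Cooling the water to 0 °C releases 202×4.18×8.5 = 7177.1 J.
Melting all 185 g of ice would need 185×334 = 61790 J.
That's not enough to melt it all — equilibrium is at 0 °C with ice remaining.
m_melt = 7177.1 / L_f = 21.49 g.

m_melted ≈ 21.5 g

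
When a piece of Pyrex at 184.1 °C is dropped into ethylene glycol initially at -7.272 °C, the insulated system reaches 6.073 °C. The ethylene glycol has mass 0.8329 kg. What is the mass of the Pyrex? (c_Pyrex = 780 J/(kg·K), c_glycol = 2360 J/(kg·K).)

Net heat exchanged in the isolated system is zero:
m·780·(6.073 − 184.1) + 0.8329·2360·(6.073 − (-7.272)) = 0
-138861 m = -26232
m = -26232/-138861 ≈ 0.1889 kg

m ≈ 0.189 kg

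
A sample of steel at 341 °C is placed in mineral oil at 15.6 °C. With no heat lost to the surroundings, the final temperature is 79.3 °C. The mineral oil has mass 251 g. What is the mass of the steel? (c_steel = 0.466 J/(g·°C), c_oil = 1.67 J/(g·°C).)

m ≈ 219 g

|Q_steel| = |Q_oil|:
m·0.466·(341 − 79.3) = 251·1.67·(79.3 − 15.6)
121.95 m = 26701  ⇒  m ≈ 218.9 g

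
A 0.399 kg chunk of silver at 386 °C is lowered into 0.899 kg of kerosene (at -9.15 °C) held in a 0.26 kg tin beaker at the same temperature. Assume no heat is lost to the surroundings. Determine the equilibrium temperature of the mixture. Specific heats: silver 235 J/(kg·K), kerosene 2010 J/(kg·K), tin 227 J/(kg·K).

With ΣQ=0 the equilibrium temperature is the m·c-weighted mean:
T_f = (93.77*386 + 1807*(-9.15) + 59.02*(-9.15)) / (93.77 + 1807 + 59.02)
    = 19119 / 1959.8 ≈ 9.76 °C

T_f ≈ 9.8 °C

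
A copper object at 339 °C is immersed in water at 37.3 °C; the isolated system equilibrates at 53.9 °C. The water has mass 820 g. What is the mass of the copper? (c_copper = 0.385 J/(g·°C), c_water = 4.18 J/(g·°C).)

m ≈ 518 g

Setting the total heat transfer to zero:
m×0.385×(53.9 − 339) + 820×4.18×(53.9 − 37.3) = 0
-109.76 m = -56898
m = -56898/-109.76 ≈ 518.4 g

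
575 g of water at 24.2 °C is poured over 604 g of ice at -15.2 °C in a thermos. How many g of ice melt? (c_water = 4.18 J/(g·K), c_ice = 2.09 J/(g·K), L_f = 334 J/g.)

Cooling the water to 0 °C releases 575×4.18×24.2 = 58165 J.
Of that, 604×2.09×15.2 = 19188 J goes to bring the ice to 0 °C, leaving 38977 J.
Fully melting the ice requires m_ice L_f = 604×334 = 201736 J.
38977 J < 201736 J, so only part of the ice melts and the system sits at 0 °C.
m_melted×334 = 38977  ⇒  m_melted ≈ 116.7 g.

m_melted ≈ 117 g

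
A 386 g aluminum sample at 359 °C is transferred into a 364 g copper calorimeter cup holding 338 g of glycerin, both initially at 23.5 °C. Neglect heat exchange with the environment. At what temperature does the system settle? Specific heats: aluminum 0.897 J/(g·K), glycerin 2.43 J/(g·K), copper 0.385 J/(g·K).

T_f ≈ 112.3 °C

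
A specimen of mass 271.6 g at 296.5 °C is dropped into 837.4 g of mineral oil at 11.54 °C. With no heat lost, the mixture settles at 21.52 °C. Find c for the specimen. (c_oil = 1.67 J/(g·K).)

c ≈ 0.187 J/(g·K)

m_s c (T_s − T_f) = m_oil c_oil (T_f − T_0):
271.6·c·(296.5 − 21.52) = 837.4·1.67·(21.52 − 11.54)
74685 c = 13957  ⇒  c ≈ 0.1869 J/(g·K)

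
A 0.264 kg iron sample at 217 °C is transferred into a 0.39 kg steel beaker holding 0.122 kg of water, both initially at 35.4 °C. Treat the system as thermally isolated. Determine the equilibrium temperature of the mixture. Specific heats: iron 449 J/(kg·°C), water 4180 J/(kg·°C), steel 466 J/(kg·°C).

With ΣQ=0 the equilibrium temperature is the m·c-weighted mean:
T_f = (118.54·217 + 509.96·35.4 + 181.74·35.4) / (118.54 + 509.96 + 181.74)
    = 50208 / 810.24 ≈ 61.97 °C

T_f ≈ 62.0 °C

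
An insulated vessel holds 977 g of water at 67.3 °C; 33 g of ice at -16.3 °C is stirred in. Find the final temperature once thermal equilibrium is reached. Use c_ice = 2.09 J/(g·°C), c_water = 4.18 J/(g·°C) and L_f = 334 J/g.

T_f ≈ 62.2 °C

Net heat exchanged in the isolated system is zero:
warm ice to 0 °C: 33×2.09×(0 − (-16.3)) = 1124.2
  melt ice: 33×334 = 11022
  meltwater 0→T: 33×4.18×T = 137.94 T
  water: 4083.9(T − 67.3)
4221.8 T = 274844 − 12146 = 262698
T ≈ 62.22 °C (positive, so assuming full melt was valid).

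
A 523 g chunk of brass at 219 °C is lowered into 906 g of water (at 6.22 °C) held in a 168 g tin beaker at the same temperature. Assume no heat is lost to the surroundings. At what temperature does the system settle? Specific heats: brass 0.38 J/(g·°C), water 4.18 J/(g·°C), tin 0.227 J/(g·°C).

With ΣQ=0 the equilibrium temperature is the m·c-weighted mean:
T_f = (198.74·219 + 3787.1·6.22 + 38.14·6.22) / (198.74 + 3787.1 + 38.14)
    = 67317 / 4024 ≈ 16.73 °C

T_f ≈ 16.7 °C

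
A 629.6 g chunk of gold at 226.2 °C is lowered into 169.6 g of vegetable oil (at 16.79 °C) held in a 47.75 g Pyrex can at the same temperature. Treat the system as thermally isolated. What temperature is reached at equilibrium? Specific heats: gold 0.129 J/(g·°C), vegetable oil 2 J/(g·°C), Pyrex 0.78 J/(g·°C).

T_f ≈ 54.0 °C

Conservation of energy gives ΣQ = 0:
629.6×0.129×(T − 226.2) + 169.6×2×(T − 16.79) + 47.75×0.78×(T − 16.79) = 0
81.22(T − 226.2) + 339.2(T − 16.79) + 37.25(T − 16.79) = 0
(81.22 + 339.2 + 37.25) T = 81.22×226.2 + 339.2×16.79 + 37.25×16.79
T = 24692 / 457.66 = 54 °C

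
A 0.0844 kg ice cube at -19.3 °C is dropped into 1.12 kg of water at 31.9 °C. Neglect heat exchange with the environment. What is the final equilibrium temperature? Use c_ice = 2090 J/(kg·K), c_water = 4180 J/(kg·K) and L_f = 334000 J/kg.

Heat gained plus heat lost sum to zero:
warm ice to 0 °C: 0.0844×2090×(0 − (-19.3)) = 3404.4; melt ice: 0.0844×334000 = 28190; meltwater 0→T: 0.0844×4180×T = 352.79 T; water cools: 1.12×4180×(T − 31.9) = 4681.6(T − 31.9)
5034.4 T = 149343 − 31594 = 117749
T ≈ 23.39 °C (positive, so assuming full melt was valid).

T_f ≈ 23.4 °C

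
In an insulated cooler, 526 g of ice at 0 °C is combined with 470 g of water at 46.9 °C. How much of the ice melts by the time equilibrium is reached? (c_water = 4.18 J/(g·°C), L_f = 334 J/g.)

m_melted ≈ 276 g

Water can give up m c ΔT = 470×4.18×46.9 = 92140 J before reaching 0 °C.
Fully melting the ice requires m_ice L_f = 526×334 = 175684 J.
Since 92140 < 175684 J, not all the ice melts; equilibrium is at 0 °C.
Mass melted = 92140/334 ≈ 275.9 g.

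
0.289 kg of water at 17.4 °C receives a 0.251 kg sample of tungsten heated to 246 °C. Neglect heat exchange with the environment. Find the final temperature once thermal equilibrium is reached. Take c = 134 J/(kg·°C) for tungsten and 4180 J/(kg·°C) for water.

T_f ≈ 23.6 °C

Net heat exchanged in the isolated system is zero:
0.251*134*(T − 246) + 0.289*4180*(T − 17.4) = 0
(33.63 + 1208) T = 33.63*246 + 1208*17.4
T ≈ 23.59 °C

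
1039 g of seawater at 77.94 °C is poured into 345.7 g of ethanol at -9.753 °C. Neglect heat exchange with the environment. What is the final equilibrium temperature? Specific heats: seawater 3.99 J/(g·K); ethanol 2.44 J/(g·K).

|Q_seawater| = |Q_ethanol|:
1039*3.99*(77.94 − T) = 345.7*2.44*(T − (-9.753))
4145.6(77.94 − T) = 843.51(T − (-9.753))
4989.1 T = 314882  ⇒  T ≈ 63.11 °C

T_f ≈ 63.1 °C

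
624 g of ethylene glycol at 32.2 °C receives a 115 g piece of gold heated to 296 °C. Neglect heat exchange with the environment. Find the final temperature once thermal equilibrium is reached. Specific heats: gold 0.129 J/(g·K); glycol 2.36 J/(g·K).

Taking heat into each body as positive, Σ m c ΔT = 0:
115·0.129·(T − 296) + 624·2.36·(T − 32.2) = 0
(14.84 + 1472.6) T = 14.84·296 + 1472.6·32.2
T = 51810/1487.5 ≈ 34.83 °C

T_f ≈ 34.8 °C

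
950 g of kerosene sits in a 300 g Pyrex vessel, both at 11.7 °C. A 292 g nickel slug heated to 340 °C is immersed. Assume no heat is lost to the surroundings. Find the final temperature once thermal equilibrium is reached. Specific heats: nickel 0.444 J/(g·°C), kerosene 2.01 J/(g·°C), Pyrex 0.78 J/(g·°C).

T_f ≈ 30.4 °C

Conservation of energy gives ΣQ = 0:
292×0.444×(T − 340) + 950×2.01×(T − 11.7) + 300×0.78×(T − 11.7) = 0
129.65(T − 340) + 1909.5(T − 11.7) + 234(T − 11.7) = 0
2273.1 T = 69159
T = 69159/2273.1 ≈ 30.42 °C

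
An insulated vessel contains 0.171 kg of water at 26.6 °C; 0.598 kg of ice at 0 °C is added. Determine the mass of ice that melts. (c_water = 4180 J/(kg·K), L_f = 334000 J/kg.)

m_melted ≈ 0.0569 kg

Heat available from the water dropping to 0 °C: 0.171×4180×26.6 = 19013 J.
Fully melting the ice requires m_ice L_f = 0.598×334000 = 199732 J.
That's not enough to melt it all — equilibrium is at 0 °C with ice remaining.
Mass melted = 19013/334000 ≈ 0.05693 kg.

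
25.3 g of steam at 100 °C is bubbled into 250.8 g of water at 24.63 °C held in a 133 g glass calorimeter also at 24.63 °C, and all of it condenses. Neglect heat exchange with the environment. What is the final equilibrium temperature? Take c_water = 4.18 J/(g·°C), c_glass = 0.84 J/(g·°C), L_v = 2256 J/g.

Energy conservation, ΣQ = 0:
steam→water at 100 °C releases m L_v = 25.3·2256 = 57077; condensed water 100 °C→T: 105.75(T − 100); original water: 1048.3(T − 24.63); glass cup: 133·0.84·(T − 24.63) = 111.72(T − 24.63)
1265.8 T = 57077 + 10575 + 28572 = 96225
T ≈ 76.02 °C (< 100 °C, so full condensation is consistent).

T_f ≈ 76.0 °C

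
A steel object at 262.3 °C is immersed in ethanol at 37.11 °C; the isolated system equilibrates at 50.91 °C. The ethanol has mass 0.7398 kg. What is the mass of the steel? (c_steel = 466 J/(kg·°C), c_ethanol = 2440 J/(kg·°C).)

m ≈ 0.253 kg

Let T be the final temperature. ΣQ_i = 0:
m×466×(50.91 − 262.3) + 0.7398×2440×(50.91 − 37.11) = 0
-98508 m = -24911
m = -24911/-98508 ≈ 0.2529 kg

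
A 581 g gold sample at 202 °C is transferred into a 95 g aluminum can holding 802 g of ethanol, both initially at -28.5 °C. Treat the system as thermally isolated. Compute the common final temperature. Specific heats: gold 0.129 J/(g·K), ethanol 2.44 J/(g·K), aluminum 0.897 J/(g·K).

Conservation of energy gives ΣQ = 0:
581*0.129*(T − 202) + 802*2.44*(T − (-28.5)) + 95*0.897*(T − (-28.5)) = 0
74.95(T − 202) + 1956.9(T − (-28.5)) + 85.22(T − (-28.5)) = 0
2117 T = -43060
T = -43060 / 2117 = -20.3 °C

T_f ≈ -20.3 °C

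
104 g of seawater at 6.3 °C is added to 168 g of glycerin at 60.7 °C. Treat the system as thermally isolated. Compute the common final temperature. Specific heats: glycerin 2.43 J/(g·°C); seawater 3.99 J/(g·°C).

T_f ≈ 33.3 °C

T_f is the heat-capacity-weighted average of the initial temperatures:
T_f = (408.24·60.7 + 414.96·6.3) / (408.24 + 414.96)
    = 27394 / 823.2 ≈ 33.28 °C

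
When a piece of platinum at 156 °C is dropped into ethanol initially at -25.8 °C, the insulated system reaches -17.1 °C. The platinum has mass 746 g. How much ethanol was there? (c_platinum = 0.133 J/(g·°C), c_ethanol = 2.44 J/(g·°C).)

|Q_platinum| = |Q_ethanol|:
746×0.133×(156 − -17.1) = m×2.44×(-17.1 − (-25.8))
21.23 m = 17175  ⇒  m ≈ 809.1 g

m ≈ 809 g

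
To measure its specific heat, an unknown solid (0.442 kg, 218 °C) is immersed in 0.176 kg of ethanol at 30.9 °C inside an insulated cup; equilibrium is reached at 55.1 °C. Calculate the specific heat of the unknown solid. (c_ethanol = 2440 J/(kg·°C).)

c ≈ 144 J/(kg·°C)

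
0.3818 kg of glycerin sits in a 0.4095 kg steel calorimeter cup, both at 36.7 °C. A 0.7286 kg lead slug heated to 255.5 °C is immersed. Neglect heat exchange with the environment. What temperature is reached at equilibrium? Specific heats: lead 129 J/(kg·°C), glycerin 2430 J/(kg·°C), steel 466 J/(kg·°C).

T_f ≈ 53.7 °C

Conservation of energy gives ΣQ = 0:
0.7286*129*(T − 255.5) + 0.3818*2430*(T − 36.7) + 0.4095*466*(T − 36.7) = 0
93.99(T − 255.5) + 927.77(T − 36.7) + 190.83(T − 36.7) = 0
1212.6 T = 65067
T ≈ 53.66 °C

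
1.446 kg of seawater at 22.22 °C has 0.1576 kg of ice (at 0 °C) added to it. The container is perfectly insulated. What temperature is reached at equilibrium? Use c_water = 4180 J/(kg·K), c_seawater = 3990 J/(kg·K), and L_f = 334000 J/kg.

Setting the total heat transfer to zero:
latent heat to melt: 0.1576×334000 = 52638
  meltwater 0→T: 0.1576×4180×T = 658.77 T
  seawater cools: 1.446×3990×(T − 22.22) = 5769.5(T − 22.22)
6428.3 T = 128199 − 52638 = 75561
T ≈ 11.75 °C. Since T > 0 °C, the all-ice-melts assumption holds.

T_f ≈ 11.8 °C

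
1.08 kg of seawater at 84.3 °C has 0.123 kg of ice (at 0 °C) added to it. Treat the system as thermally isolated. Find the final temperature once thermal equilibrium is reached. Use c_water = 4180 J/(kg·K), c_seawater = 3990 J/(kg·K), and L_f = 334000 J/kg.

Energy balance with sensible and latent terms:
fusion: m_ice L_f = 0.123×334000 = 41082; warm the meltwater: 514.14 T; seawater cools: 1.08×3990×(T − 84.3) = 4309.2(T − 84.3)
4823.3 T = 363266 − 41082 = 322184
T ≈ 66.80 °C. Since T > 0 °C, the all-ice-melts assumption holds.

T_f ≈ 66.8 °C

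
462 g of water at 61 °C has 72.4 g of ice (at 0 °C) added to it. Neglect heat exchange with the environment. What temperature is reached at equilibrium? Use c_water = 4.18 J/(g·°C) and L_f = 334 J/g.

Heat gained plus heat lost sum to zero:
melt ice: 72.4·334 = 24182; meltwater 0→T: 72.4·4.18·T = 302.63 T; water: 1931.2(T − 61)
2233.8 T = 117801 − 24182 = 93619
T ≈ 41.91 °C (positive, so assuming full melt was valid).

T_f ≈ 41.9 °C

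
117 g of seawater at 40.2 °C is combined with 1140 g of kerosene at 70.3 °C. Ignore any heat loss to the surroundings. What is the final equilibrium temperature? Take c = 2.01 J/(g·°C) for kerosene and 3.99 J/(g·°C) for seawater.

Net heat exchanged in the isolated system is zero:
1140×2.01×(T − 70.3) + 117×3.99×(T − 40.2) = 0
2758.2 T = 179852
T = 179852/2758.2 ≈ 65.21 °C

T_f ≈ 65.2 °C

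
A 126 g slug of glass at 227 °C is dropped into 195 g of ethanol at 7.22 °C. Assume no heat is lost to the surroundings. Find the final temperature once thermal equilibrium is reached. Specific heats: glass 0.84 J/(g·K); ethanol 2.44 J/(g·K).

T_f ≈ 47.2 °C

Heat gained plus heat lost sum to zero:
126×0.84×(T − 227) + 195×2.44×(T − 7.22) = 0
581.64 T = 27461
T = 27461 / 581.64 = 47.2 °C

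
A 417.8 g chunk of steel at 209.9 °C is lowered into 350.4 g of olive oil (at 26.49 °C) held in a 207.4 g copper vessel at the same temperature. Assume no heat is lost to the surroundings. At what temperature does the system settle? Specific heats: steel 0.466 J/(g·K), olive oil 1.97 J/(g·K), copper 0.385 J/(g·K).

T_f ≈ 63.5 °C

Heat gained plus heat lost sum to zero:
417.8*0.466*(T − 209.9) + 350.4*1.97*(T − 26.49) + 207.4*0.385*(T − 26.49) = 0
194.69(T − 209.9) + 690.29(T − 26.49) + 79.85(T − 26.49) = 0
(194.69 + 690.29 + 79.85) T = 194.69*209.9 + 690.29*26.49 + 79.85*26.49
T = 61267 / 964.83 = 63.5 °C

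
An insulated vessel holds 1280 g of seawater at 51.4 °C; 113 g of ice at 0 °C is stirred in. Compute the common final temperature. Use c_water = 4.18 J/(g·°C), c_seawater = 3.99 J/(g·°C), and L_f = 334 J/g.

T_f ≈ 40.3 °C

Energy balance with sensible and latent terms:
fusion: m_ice L_f = 113×334 = 37742; meltwater 0→T: 113×4.18×T = 472.34 T; seawater cools: 1280×3.99×(T − 51.4) = 5107.2(T − 51.4)
5579.5 T = 262510 − 37742 = 224768
T ≈ 40.28 °C. Since T > 0 °C, the all-ice-melts assumption holds.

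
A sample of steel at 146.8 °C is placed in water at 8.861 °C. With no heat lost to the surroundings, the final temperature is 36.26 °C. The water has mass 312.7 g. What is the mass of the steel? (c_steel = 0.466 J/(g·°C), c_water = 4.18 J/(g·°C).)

m ≈ 695 g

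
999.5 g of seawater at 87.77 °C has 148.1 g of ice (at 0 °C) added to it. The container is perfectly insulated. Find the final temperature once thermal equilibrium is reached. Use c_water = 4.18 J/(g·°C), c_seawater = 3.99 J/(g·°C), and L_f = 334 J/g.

Net heat exchanged in the isolated system is zero:
melt ice: 148.1·334 = 49465
  warm the meltwater: 619.06 T
  seawater: 3988(T − 87.77)
4607.1 T = 350027 − 49465 = 300562
T ≈ 65.24 °C. Since T > 0 °C, the all-ice-melts assumption holds.

T_f ≈ 65.2 °C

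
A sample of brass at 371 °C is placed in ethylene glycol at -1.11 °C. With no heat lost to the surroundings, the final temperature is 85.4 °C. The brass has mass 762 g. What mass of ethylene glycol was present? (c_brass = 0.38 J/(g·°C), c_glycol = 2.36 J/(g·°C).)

Heat lost by the brass = heat gained by the glycol:
762×0.38×(371 − 85.4) = m×2.36×(85.4 − (-1.11))
204.16 m = 82698  ⇒  m ≈ 405.1 g

m ≈ 405 g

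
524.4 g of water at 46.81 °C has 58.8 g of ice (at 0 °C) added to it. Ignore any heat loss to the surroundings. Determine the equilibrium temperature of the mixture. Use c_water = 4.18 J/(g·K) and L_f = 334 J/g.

T_f ≈ 34.0 °C

Setting the total heat transfer to zero:
melt ice: 58.8·334 = 19639
  warm the meltwater: 245.78 T
  water: 2192(T − 46.81)
2437.8 T = 102607 − 19639 = 82968
T ≈ 34.03 °C. Since T > 0 °C, the all-ice-melts assumption holds.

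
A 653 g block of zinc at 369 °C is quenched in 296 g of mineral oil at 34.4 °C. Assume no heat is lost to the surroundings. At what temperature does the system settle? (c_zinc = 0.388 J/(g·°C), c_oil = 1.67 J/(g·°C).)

Taking heat into each body as positive, Σ m c ΔT = 0:
653*0.388*(T − 369) + 296*1.67*(T − 34.4) = 0
253.36(T − 369) + 494.32(T − 34.4) = 0
747.68 T = 110496
T = 110496 / 747.68 = 148 °C

T_f ≈ 147.8 °C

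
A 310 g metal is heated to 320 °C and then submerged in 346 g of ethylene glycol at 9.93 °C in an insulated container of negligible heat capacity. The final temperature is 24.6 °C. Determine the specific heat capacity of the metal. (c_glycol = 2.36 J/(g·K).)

Heat gained plus heat lost sum to zero:
310·c·(24.6 − 320) + 346·2.36·(24.6 − 9.93) = 0
-91574 c = -11979
c = -11979/-91574 ≈ 0.1308 J/(g·K)

c ≈ 0.131 J/(g·K)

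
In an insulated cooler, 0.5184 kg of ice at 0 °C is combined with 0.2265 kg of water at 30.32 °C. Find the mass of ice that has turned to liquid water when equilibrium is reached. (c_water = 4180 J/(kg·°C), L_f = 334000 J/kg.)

Cooling the water to 0 °C releases 0.2265·4180·30.32 = 28706 J.
To melt every bit of ice: 0.5184·334000 = 173146 J.
That's not enough to melt it all — equilibrium is at 0 °C with ice remaining.
m_melted·334000 = 28706  ⇒  m_melted ≈ 0.08595 kg.

m_melted ≈ 0.0859 kg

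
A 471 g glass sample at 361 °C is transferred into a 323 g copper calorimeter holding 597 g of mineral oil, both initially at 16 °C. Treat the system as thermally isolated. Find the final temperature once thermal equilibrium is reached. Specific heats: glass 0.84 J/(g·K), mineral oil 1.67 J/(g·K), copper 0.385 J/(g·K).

T_f ≈ 106.0 °C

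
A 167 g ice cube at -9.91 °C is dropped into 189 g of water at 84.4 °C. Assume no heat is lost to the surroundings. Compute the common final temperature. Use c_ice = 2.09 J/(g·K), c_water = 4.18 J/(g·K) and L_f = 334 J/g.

T_f ≈ 5.0 °C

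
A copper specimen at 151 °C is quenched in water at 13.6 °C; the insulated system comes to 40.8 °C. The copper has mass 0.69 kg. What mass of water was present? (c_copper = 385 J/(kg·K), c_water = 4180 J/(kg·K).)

m ≈ 0.257 kg

|Q_copper| = |Q_water|:
0.69·385·(151 − 40.8) = m·4180·(40.8 − 13.6)
113696 m = 29275  ⇒  m ≈ 0.2575 kg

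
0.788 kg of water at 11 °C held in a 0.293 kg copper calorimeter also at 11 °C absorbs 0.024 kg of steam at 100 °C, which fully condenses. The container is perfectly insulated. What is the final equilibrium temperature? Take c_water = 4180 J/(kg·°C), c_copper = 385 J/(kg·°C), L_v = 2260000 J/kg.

Heat gained plus heat lost sum to zero:
condense steam: −0.024×2260000 = −54240; condensed water 100 °C→T: 100.32(T − 100); original water: 3293.8(T − 11); copper cup: 0.293×385×(T − 11) = 112.8(T − 11)
3507 T = 54240 + 10032 + 37473 = 101745
T ≈ 29.01 °C — below 100 °C, confirming all the steam condensed.

T_f ≈ 29.0 °C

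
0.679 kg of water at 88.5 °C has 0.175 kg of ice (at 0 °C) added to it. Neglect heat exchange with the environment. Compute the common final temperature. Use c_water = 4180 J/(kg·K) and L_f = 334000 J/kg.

T_f ≈ 54.0 °C

Let T be the final temperature. ΣQ_i = 0:
latent heat to melt: 0.175·334000 = 58450; meltwater 0→T: 0.175·4180·T = 731.5 T; water: 2838.2(T − 88.5)
3569.7 T = 251182 − 58450 = 192732
T ≈ 53.99 °C — above 0 °C, consistent with complete melting.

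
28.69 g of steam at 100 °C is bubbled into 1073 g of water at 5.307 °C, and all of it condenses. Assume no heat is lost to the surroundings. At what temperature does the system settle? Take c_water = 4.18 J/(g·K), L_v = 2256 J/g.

Net heat exchanged in the isolated system is zero:
condense steam: −28.69×2256 = −64725; condensate cools 100→T: 28.69×4.18×(T − 100) = 119.92(T − 100); original water: 4485.1(T − 5.307)
4605.1 T = 64725 + 11992 + 23803 = 100520
T ≈ 21.83 °C (< 100 °C, so full condensation is consistent).

T_f ≈ 21.8 °C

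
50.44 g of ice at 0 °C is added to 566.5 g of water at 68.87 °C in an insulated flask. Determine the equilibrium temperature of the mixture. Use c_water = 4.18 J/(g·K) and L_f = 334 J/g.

T_f ≈ 56.7 °C

Taking heat into each body as positive, Σ m c ΔT = 0:
latent heat to melt: 50.44·334 = 16847
  meltwater 0→T: 50.44·4.18·T = 210.84 T
  water cools: 566.5·4.18·(T − 68.87) = 2368(T − 68.87)
2578.8 T = 163082 − 16847 = 146235
T ≈ 56.71 °C (positive, so assuming full melt was valid).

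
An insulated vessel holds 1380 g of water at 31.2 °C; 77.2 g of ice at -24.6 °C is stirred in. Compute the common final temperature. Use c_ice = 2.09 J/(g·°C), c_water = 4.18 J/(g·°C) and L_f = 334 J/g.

T_f ≈ 24.7 °C

Conservation of energy gives ΣQ = 0:
warm ice to 0 °C: 77.2×2.09×(0 − (-24.6)) = 3969.2
  fusion: m_ice L_f = 77.2×334 = 25785
  meltwater 0→T: 77.2×4.18×T = 322.7 T
  water: 5768.4(T − 31.2)
6091.1 T = 179974 − 29754 = 150220
T ≈ 24.66 °C (positive, so assuming full melt was valid).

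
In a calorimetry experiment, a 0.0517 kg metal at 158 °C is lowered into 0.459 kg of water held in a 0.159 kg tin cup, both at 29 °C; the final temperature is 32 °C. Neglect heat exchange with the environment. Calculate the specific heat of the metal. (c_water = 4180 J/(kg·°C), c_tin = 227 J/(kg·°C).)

Setting the total heat transfer to zero:
0.0517×c×(32 − 158) + 0.459×4180×(32 − 29) + 0.159×227×(32 − 29) = 0
-6.514 c = -5864.1
c = -5864.1/-6.514 ≈ 900.2 J/(kg·°C)

c ≈ 900 J/(kg·°C)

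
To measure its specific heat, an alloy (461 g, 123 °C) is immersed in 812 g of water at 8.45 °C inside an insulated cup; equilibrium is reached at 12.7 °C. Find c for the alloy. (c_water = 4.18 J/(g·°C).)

c ≈ 0.284 J/(g·°C)

Setting the total heat transfer to zero:
461·c·(12.7 − 123) + 812·4.18·(12.7 − 8.45) = 0
-50848 c = -14425
c = -14425/-50848 ≈ 0.2837 J/(g·°C)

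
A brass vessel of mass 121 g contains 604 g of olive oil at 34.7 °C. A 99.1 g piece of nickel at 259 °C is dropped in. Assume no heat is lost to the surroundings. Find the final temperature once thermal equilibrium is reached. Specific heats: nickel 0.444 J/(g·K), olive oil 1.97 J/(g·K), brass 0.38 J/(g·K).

T_f ≈ 42.4 °C

Conservation of energy gives ΣQ = 0:
99.1·0.444·(T − 259) + 604·1.97·(T − 34.7) + 121·0.38·(T − 34.7) = 0
44(T − 259) + 1189.9(T − 34.7) + 45.98(T − 34.7) = 0
(44 + 1189.9 + 45.98) T = 44·259 + 1189.9·34.7 + 45.98·34.7
T ≈ 42.41 °C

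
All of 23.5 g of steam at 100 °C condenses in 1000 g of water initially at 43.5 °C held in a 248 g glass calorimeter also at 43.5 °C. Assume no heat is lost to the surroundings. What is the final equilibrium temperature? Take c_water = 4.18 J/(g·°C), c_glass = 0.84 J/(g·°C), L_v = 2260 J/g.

T_f ≈ 56.6 °C

Heat gained plus heat lost sum to zero:
condense steam: −23.5×2260 = −53110
  condensate cools 100→T: 23.5×4.18×(T − 100) = 98.23(T − 100)
  water warms: 1000×4.18×(T − 43.5) = 4180(T − 43.5)
  cup: 208.32(T − 43.5)
4486.5 T = 53110 + 9823 + 190892 = 253825
T ≈ 56.57 °C — below 100 °C, confirming all the steam condensed.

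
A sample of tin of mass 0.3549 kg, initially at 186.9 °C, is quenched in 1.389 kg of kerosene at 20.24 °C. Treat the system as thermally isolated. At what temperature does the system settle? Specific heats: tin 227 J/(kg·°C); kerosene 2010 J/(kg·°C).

T_f ≈ 24.9 °C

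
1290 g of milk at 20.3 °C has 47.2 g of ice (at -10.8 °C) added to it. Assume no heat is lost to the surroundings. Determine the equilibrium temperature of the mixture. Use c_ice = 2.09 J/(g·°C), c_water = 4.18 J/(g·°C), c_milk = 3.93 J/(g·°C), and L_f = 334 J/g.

Setting the total heat transfer to zero:
ice -10.8→0 °C: 47.2·2.09·10.8 = 1065.4; latent heat to melt: 47.2·334 = 15765; warm the meltwater: 197.3 T; milk cools: 1290·3.93·(T − 20.3) = 5069.7(T − 20.3)
5267 T = 102915 − 16830 = 86085
T ≈ 16.34 °C — above 0 °C, consistent with complete melting.

T_f ≈ 16.3 °C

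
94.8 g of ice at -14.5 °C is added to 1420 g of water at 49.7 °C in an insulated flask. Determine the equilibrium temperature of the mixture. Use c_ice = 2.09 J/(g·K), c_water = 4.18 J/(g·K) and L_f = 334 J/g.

T_f ≈ 41.1 °C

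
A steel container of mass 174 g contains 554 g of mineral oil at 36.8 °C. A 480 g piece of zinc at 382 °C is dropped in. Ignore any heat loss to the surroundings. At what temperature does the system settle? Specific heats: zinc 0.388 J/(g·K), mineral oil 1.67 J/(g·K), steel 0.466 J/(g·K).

T_f ≈ 90.7 °C

Setting the total heat transfer to zero:
480·0.388·(T − 382) + 554·1.67·(T − 36.8) + 174·0.466·(T − 36.8) = 0
186.24(T − 382) + 925.18(T − 36.8) + 81.08(T − 36.8) = 0
(186.24 + 925.18 + 81.08) T = 186.24·382 + 925.18·36.8 + 81.08·36.8
T = 108174/1192.5 ≈ 90.71 °C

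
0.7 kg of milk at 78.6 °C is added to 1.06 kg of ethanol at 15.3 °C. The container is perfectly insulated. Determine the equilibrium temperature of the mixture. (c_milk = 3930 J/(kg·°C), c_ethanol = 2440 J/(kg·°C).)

T_f ≈ 47.9 °C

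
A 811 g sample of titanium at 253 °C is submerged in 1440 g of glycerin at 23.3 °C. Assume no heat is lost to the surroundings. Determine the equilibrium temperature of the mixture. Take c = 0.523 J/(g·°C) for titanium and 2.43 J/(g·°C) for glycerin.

Conservation of energy gives ΣQ = 0:
811*0.523*(T − 253) + 1440*2.43*(T − 23.3) = 0
3923.4 T = 188842
T = 188842/3923.4 ≈ 48.13 °C

T_f ≈ 48.1 °C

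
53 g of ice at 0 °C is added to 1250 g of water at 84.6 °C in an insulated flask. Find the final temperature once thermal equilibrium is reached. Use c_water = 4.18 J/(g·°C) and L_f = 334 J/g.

T_f ≈ 77.9 °C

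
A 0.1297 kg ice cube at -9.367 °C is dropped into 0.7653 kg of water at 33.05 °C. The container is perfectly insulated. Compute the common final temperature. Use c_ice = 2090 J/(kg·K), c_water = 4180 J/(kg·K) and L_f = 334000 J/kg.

T_f ≈ 16.0 °C

Sum of m c ΔT and latent-heat terms is zero:
warm ice to 0 °C: 0.1297·2090·(0 − (-9.367)) = 2539.1
  melt ice: 0.1297·334000 = 43320
  meltwater 0→T: 0.1297·4180·T = 542.15 T
  water: 3199(T − 33.05)
3741.1 T = 105725 − 45859 = 59866
T ≈ 16.00 °C (positive, so assuming full melt was valid).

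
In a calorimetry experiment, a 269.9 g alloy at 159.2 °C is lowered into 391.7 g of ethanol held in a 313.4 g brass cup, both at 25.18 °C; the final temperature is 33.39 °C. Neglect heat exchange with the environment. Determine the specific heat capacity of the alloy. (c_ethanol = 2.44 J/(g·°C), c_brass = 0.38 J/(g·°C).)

Setting the total heat transfer to zero:
269.9·c·(33.39 − 159.2) + 391.7·2.44·(33.39 − 25.18) + 313.4·0.38·(33.39 − 25.18) = 0
-33956 c = -8824.4
c = -8824.4/-33956 ≈ 0.2599 J/(g·°C)

c ≈ 0.26 J/(g·°C)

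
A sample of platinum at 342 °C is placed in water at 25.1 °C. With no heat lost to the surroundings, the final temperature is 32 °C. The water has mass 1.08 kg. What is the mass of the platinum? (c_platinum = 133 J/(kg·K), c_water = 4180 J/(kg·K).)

m ≈ 0.756 kg

Conservation of energy gives ΣQ = 0:
m×133×(32 − 342) + 1.08×4180×(32 − 25.1) = 0
-41230 m = -31149
m = -31149/-41230 ≈ 0.7555 kg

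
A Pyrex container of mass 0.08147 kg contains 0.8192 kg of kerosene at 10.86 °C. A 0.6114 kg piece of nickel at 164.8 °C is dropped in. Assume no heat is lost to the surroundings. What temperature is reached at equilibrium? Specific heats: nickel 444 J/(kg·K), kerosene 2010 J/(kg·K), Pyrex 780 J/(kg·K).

T_f ≈ 31.9 °C

Energy conservation, ΣQ = 0:
0.6114*444*(T − 164.8) + 0.8192*2010*(T − 10.86) + 0.08147*780*(T − 10.86) = 0
271.46(T − 164.8) + 1646.6(T − 10.86) + 63.55(T − 10.86) = 0
1981.6 T = 63309
T = 63309 / 1981.6 = 31.9 °C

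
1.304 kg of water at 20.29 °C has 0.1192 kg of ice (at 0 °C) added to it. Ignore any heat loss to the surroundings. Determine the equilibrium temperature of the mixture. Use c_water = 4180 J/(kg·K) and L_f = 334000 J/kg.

T_f ≈ 11.9 °C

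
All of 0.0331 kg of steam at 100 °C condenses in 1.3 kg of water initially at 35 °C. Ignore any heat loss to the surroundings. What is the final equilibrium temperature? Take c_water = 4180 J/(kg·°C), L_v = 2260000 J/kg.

T_f ≈ 50.0 °C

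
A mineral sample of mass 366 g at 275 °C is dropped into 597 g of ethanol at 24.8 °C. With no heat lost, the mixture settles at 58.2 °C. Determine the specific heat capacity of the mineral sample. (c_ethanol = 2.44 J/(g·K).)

c ≈ 0.613 J/(g·K)

Conservation of energy gives ΣQ = 0:
366·c·(58.2 − 275) + 597·2.44·(58.2 − 24.8) = 0
-79349 c = -48653
c = -48653/-79349 ≈ 0.6132 J/(g·K)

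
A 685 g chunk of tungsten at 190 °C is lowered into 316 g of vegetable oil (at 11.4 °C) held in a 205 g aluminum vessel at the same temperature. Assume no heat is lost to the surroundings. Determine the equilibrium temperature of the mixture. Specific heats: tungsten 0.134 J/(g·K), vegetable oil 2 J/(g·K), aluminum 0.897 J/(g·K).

T_f ≈ 29.5 °C

Conservation of energy gives ΣQ = 0:
685×0.134×(T − 190) + 316×2×(T − 11.4) + 205×0.897×(T − 11.4) = 0
91.79(T − 190) + 632(T − 11.4) + 183.88(T − 11.4) = 0
907.67 T = 26741
T ≈ 29.46 °C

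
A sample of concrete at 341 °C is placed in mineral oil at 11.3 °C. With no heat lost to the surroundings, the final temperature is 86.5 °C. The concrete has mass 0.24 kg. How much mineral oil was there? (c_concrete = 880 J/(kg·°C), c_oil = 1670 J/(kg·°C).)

Conservation of energy gives ΣQ = 0:
0.24×880×(86.5 − 341) + m×1670×(86.5 − 11.3) = 0
125584 m = 53750
m = 53750/125584 ≈ 0.428 kg

m ≈ 0.428 kg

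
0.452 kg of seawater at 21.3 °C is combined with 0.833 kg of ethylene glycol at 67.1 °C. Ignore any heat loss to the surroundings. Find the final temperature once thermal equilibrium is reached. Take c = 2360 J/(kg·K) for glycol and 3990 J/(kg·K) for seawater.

With ΣQ=0 the equilibrium temperature is the m·c-weighted mean:
T_f = (1965.9·67.1 + 1803.5·21.3) / (1965.9 + 1803.5)
    = 170325 / 3769.4 ≈ 45.19 °C

T_f ≈ 45.2 °C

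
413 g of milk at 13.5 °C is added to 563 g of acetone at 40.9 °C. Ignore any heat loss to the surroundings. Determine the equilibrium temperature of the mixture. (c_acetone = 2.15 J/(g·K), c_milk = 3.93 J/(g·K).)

T_f ≈ 25.2 °C

Heat gained plus heat lost sum to zero:
563·2.15·(T − 40.9) + 413·3.93·(T − 13.5) = 0
1210.5(T − 40.9) + 1623.1(T − 13.5) = 0
(1210.5 + 1623.1) T = 1210.5·40.9 + 1623.1·13.5
T = 71419 / 2833.5 = 25.2 °C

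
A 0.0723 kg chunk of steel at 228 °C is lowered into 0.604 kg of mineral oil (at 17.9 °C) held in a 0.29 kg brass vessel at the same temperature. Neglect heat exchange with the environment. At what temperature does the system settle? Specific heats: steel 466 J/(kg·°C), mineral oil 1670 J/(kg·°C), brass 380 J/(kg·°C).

T_f ≈ 24.0 °C

Conservation of energy gives ΣQ = 0:
0.0723×466×(T − 228) + 0.604×1670×(T − 17.9) + 0.29×380×(T − 17.9) = 0
33.69(T − 228) + 1008.7(T − 17.9) + 110.2(T − 17.9) = 0
1152.6 T = 27710
T ≈ 24.04 °C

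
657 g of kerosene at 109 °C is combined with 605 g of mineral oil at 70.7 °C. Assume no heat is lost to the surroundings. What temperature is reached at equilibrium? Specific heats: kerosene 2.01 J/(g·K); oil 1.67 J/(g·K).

T_f ≈ 92.4 °C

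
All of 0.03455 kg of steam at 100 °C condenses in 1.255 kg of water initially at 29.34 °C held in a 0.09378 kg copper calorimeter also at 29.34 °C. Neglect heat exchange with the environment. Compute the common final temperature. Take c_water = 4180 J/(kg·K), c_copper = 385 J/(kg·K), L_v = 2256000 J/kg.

T_f ≈ 45.6 °C

Taking heat into each body as positive, Σ m c ΔT = 0:
steam→water at 100 °C releases m L_v = 0.03455×2256000 = 77945
  condensed water 100 °C→T: 144.42(T − 100)
  water warms: 1.255×4180×(T − 29.34) = 5245.9(T − 29.34)
  copper cup: 0.09378×385×(T − 29.34) = 36.11(T − 29.34)
5426.4 T = 77945 + 14442 + 154974 = 247361
T ≈ 45.58 °C (< 100 °C, so full condensation is consistent).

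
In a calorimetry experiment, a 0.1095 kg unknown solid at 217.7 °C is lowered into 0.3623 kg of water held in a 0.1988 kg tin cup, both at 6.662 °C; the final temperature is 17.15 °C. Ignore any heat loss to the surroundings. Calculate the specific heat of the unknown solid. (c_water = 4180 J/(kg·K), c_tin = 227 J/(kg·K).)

Conservation of energy gives ΣQ = 0:
0.1095×c×(17.15 − 217.7) + 0.3623×4180×(17.15 − 6.662) + 0.1988×227×(17.15 − 6.662) = 0
-21.96 c = -16356
c = -16356/-21.96 ≈ 744.8 J/(kg·K)

c ≈ 745 J/(kg·K)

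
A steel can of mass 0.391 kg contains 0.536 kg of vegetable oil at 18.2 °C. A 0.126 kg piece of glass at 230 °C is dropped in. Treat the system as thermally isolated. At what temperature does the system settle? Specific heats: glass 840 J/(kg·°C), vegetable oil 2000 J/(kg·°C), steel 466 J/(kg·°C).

T_f ≈ 34.7 °C

Setting the total heat transfer to zero:
0.126*840*(T − 230) + 0.536*2000*(T − 18.2) + 0.391*466*(T − 18.2) = 0
105.84(T − 230) + 1072(T − 18.2) + 182.21(T − 18.2) = 0
(105.84 + 1072 + 182.21) T = 105.84*230 + 1072*18.2 + 182.21*18.2
T = 47170 / 1360 = 34.7 °C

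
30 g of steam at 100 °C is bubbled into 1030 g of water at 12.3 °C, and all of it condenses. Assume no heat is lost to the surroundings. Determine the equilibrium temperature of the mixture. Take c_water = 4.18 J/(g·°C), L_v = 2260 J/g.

T_f ≈ 30.1 °C

Energy balance with sensible and latent terms:
condense steam: −30·2260 = −67800; condensate cools 100→T: 30·4.18·(T − 100) = 125.4(T − 100); original water: 4305.4(T − 12.3)
4430.8 T = 67800 + 12540 + 52956 = 133296
T ≈ 30.08 °C (< 100 °C, so full condensation is consistent).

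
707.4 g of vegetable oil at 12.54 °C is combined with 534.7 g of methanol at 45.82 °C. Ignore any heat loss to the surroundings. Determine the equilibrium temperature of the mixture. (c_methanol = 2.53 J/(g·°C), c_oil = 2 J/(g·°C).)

With ΣQ=0 the equilibrium temperature is the m·c-weighted mean:
T_f = (1352.8*45.82 + 1414.8*12.54) / (1352.8 + 1414.8)
    = 79726 / 2767.6 ≈ 28.81 °C

T_f ≈ 28.8 °C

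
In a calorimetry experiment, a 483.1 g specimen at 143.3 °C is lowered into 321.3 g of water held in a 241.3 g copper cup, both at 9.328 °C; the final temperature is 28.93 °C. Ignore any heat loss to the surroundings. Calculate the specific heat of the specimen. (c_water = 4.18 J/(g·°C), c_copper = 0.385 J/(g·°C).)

c ≈ 0.509 J/(g·°C)

Conservation of energy gives ΣQ = 0:
483.1·c·(28.93 − 143.3) + 321.3·4.18·(28.93 − 9.328) + 241.3·0.385·(28.93 − 9.328) = 0
-55252 c = -28147
c = -28147/-55252 ≈ 0.5094 J/(g·°C)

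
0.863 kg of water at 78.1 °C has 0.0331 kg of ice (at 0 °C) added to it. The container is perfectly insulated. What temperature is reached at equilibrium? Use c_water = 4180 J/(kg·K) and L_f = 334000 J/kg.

T_f ≈ 72.3 °C

Net heat exchanged in the isolated system is zero:
melt ice: 0.0331×334000 = 11055; warm the meltwater: 138.36 T; water cools: 0.863×4180×(T − 78.1) = 3607.3(T − 78.1)
3745.7 T = 281733 − 11055 = 270678
T ≈ 72.26 °C (positive, so assuming full melt was valid).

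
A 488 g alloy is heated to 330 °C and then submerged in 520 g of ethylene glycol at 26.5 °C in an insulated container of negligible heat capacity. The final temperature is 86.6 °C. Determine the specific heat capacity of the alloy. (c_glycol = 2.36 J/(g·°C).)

c ≈ 0.621 J/(g·°C)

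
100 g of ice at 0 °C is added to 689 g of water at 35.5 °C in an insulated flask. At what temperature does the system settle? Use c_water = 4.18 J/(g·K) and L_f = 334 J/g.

Let T be the final temperature. ΣQ_i = 0:
melt ice: 100×334 = 33400; meltwater 0→T: 100×4.18×T = 418 T; water: 2880(T − 35.5)
3298 T = 102241 − 33400 = 68841
T ≈ 20.87 °C (positive, so assuming full melt was valid).

T_f ≈ 20.9 °C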